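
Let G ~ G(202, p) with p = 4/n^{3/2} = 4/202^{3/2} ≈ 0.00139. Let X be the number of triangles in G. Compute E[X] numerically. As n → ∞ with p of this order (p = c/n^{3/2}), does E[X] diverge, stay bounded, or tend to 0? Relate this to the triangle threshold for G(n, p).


Number of potential triangles: C(202, 3) = 1353400.
Each occurs with probability p³ ≈ (0.00139)³ ≈ 2.70457e-09.
By linearity: E[X] = C(202, 3)·p³ ≈ 1353400 · 2.70457e-09 ≈ 0.004.
Since α = 3/2 > 1, p = c/n^{3/2} = o(1/n) is below the triangle threshold p ~ 1/n. Asymptotically E[X] ~ (c³/6)·n^{3(1−α)} = (4³/6)·n^{-1.5} → 0, so by Markov's inequality G has no triangles w.h.p.

E[X] ≈ 0.004; in regime p = Θ(1/n^{3/2}) E[X] tends to 0 (below the triangle threshold p ~ 1/n).


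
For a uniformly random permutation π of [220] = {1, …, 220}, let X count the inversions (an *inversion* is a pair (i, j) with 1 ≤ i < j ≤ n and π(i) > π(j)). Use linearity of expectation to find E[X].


Write X = Σ X_I over the C(220, 2) = 24090 pairs i < j, with X_I the indicator of one inversion.
There are 24090 indicators.
For each fixed pair i < j, the values π(i) and π(j) are two distinct elements of {1, …, 220} in uniformly random order; by symmetry P[π(i) > π(j)] = 1/2.
By linearity: E[X] = 24090 · (1/2) = C(220, 2) · (1/2) = 24090/2 = 12045 ≈ 12045.000.

E[X] = 12045 = 12045.000.


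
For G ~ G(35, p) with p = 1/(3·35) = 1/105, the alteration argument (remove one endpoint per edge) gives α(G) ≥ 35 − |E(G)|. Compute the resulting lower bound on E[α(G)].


E[|E(G)|] = C(35, 2)·p = 595 · (1/105) = 17/3.
E[α(G)] ≥ n − E[|E(G)|] = 35 − 17/3 = 88/3.
Numerically: ≈ 29.333.
(This is only a lower bound; the true E[α(G)] may be larger.)

E[α(G)] ≥ 88/3 ≈ 29.333.


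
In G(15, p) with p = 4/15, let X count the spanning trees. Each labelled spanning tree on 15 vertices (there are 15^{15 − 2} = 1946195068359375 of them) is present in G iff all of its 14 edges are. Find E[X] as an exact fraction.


K_15 has 15^{15 − 2} = 1946195068359375 labelled spanning trees.
For each such spanning tree H, let X_H = 1 if all 14 edges of H are present in G. Then P[X_H = 1] = p^{14} = (4/15)^{14} = 268435456/29192926025390625.
Summing the indicators: E[X] = Σ_H E[X_H] = 1946195068359375 · p^{14} = 1946195068359375 · 268435456/29192926025390625 = 268435456/15.
Numerically: E[X] ≈ 1.7896e+07.

E[X] = 1946195068359375 · (4/15)^{14} = 268435456/15 ≈ 1.7896e+07.


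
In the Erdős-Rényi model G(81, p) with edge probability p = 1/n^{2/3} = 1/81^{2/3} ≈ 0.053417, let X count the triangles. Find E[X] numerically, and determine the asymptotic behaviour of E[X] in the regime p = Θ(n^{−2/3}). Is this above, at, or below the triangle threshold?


Number of potential triangles: C(81, 3) = 85320.
Each occurs with probability p³ ≈ (0.053417)³ ≈ 1.5241579e-04.
By linearity: E[X] = C(81, 3)·p³ ≈ 85320 · 1.5241579e-04 ≈ 13.00412.
Since α = 2/3 < 1, p = c/n^{2/3} ≫ 1/n is above the triangle threshold p ~ 1/n. Asymptotically E[X] ~ (c³/6)·n^{3(1−α)} = (1³/6)·n^{1} → ∞; triangles are abundant w.h.p.

E[X] ≈ 13.00412; in regime p = Θ(1/n^{2/3}) E[X] diverges (above the triangle threshold p ~ 1/n).


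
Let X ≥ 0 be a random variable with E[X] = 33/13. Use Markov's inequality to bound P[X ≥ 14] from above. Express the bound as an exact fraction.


μ = E[X] = 33/13, a = 14.
Markov: P[X ≥ 14] ≤ μ/a = (33/13)/14 = 33/182.
Numerically: ≈ 0.18132.
(Since a = 14 > μ = 2.53846, the bound 33/182 is < 1 and informative.)

P[X ≥ 14] ≤ 33/182 ≈ 0.18132.


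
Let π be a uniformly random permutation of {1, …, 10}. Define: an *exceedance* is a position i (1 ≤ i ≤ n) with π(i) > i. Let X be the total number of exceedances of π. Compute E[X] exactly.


Write X = Σ_{i=1}^{10} X_i, where X_i = 1_{π(i) > i}.
For each fixed i, π(i) is uniform over {1, …, 10} (marginal of a uniform permutation), so P[π(i) > i] = (n − i)/n. Summing: Σ_{i=1}^{10} (n − i)/n = (0 + 1 + … + 9)/10 = 10(10 − 1)/(2·10) = (10 − 1)/2.
Hence E[X] = Σ_{i=1}^{10} (10 − i)/10 = 9/2 ≈ 4.500.

E[X] = 9/2 = 4.500.


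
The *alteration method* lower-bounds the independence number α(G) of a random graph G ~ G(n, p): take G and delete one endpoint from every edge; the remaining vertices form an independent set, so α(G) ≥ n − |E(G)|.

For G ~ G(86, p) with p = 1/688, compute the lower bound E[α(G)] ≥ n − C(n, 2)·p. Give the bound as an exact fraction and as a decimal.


E[|E(G)|] = C(86, 2)·p = 3655 · (1/688) = 85/16.
E[α(G)] ≥ n − E[|E(G)|] = 86 − 85/16 = 1291/16.
Numerically: ≈ 80.687500.
(This is only a lower bound; the true E[α(G)] may be larger.)

E[α(G)] ≥ 1291/16 ≈ 80.687500.


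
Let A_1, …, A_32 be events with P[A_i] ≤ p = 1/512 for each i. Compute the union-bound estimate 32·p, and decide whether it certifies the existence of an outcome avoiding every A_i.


Union bound: P[∪_{i=1}^{32} A_i] ≤ Σ_i P[A_i] ≤ 32·p = 32·(1/512) = 1/16.
Numerically: 1/16 ≈ 0.0625.
Is 1/16 < 1? YES.
Since P[∪ A_i] ≤ 1/16 < 1, the complement has P[∩ A_i^c] ≥ 1 − 1/16 = 15/16 > 0, so some outcome avoids every A_i.

32·p = 1/16 ≈ 0.0625; existence CERTIFIED by the union bound.


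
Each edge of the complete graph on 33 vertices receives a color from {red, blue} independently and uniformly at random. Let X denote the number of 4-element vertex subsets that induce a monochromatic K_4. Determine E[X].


Let X = Σ_S X_S over the C(33, 4) = 40920 subsets S of size 4, where X_S = 1 if the K_4 on S is monochromatic.
For a fixed S, the K_4 on S has C(4, 2) = 6 edges. P[all 6 edges red] = (1/2)^6, and likewise for blue, so P[monochromatic] = 2·(1/2)^6 = 2^{1 − 6} = 1/32.
By linearity of expectation: E[X] = C(33, 4) · 2^{1 − 6} = 40920 · 1/32 = 5115/4.
Numerically: E[X] ≈ 1278.7500.

E[X] = C(33,4)·2^(1−C(4,2)) = 5115/4 ≈ 1278.7500.


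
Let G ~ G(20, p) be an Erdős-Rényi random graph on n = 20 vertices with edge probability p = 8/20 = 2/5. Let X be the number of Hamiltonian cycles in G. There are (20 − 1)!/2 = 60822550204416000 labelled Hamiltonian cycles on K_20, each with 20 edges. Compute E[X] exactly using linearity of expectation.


K_20 has (20 − 1)!/2 = 60822550204416000 labelled Hamiltonian cycles.
For each such Hamiltonian cycle H, let X_H = 1 if all 20 edges of H are present in G. Then P[X_H = 1] = p^{20} = (2/5)^{20} = 1048576/95367431640625.
By linearity: E[X] = Σ_H E[X_H] = 60822550204416000 · p^{20} = 60822550204416000 · 1048576/95367431640625 = 510216531225165692928/762939453125.
Numerically: E[X] ≈ 6.6875e+08.

E[X] = 60822550204416000 · (2/5)^{20} = 510216531225165692928/762939453125 ≈ 6.6875e+08.


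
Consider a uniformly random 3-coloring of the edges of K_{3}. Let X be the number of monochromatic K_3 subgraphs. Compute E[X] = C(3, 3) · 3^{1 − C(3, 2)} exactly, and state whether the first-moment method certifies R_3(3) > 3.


E[X] = C(3, 3) · 3^{1 − 3} = 1 · 3^{−2} = 1/9.
As a reduced fraction: E[X] = 1/9 ≈ 0.1111.
Is E[X] < 1? YES.
Since E[X] < 1, there exists a 3-coloring of K_{3} with no monochromatic K_3; hence R_3(3) > 3.

E[X] = 1/9 ≈ 0.1111; E[X] < 1, so R_3(3) > 3.


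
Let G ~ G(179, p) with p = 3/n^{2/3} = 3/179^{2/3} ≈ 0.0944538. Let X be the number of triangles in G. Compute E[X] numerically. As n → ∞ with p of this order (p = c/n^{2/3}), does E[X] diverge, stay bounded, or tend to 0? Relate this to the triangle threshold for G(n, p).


Number of potential triangles: C(179, 3) = 939929.
Each occurs with probability p³ ≈ (0.0944538)³ ≈ 8.42670329e-04.
By linearity: E[X] = C(179, 3)·p³ ≈ 939929 · 8.42670329e-04 ≈ 792.050279.
Since α = 2/3 < 1, p = c/n^{2/3} ≫ 1/n is above the triangle threshold p ~ 1/n. Asymptotically E[X] ~ (c³/6)·n^{3(1−α)} = (3³/6)·n^{1} → ∞; triangles are abundant w.h.p.

E[X] ≈ 792.050279; in regime p = Θ(1/n^{2/3}) E[X] diverges (above the triangle threshold p ~ 1/n).


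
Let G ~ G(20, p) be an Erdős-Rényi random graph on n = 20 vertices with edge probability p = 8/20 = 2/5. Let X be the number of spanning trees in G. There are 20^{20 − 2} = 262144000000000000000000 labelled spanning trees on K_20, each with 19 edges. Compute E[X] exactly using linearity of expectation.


K_20 has 20^{20 − 2} = 262144000000000000000000 labelled spanning trees.
For each such spanning tree H, let X_H = 1 if all 19 edges of H are present in G. Then P[X_H = 1] = p^{19} = (2/5)^{19} = 524288/19073486328125.
By linearity of expectation: E[X] = Σ_H E[X_H] = 262144000000000000000000 · p^{19} = 262144000000000000000000 · 524288/19073486328125 = 36028797018963968/5.
Numerically: E[X] ≈ 7.2058e+15.

E[X] = 262144000000000000000000 · (2/5)^{19} = 36028797018963968/5 ≈ 7.2058e+15.


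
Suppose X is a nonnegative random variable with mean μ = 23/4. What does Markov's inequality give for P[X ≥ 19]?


μ = E[X] = 23/4, a = 19.
Markov: P[X ≥ 19] ≤ μ/a = (23/4)/19 = 23/76.
Numerically: ≈ 0.303.
(Since a = 19 > μ = 5.750, the bound 23/76 is < 1 and informative.)

P[X ≥ 19] ≤ 23/76 ≈ 0.303.


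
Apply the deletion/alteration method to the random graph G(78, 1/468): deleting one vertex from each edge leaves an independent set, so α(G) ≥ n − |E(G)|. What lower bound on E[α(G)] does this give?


E[|E(G)|] = C(78, 2)·p = 3003 · (1/468) = 77/12.
E[α(G)] ≥ n − E[|E(G)|] = 78 − 77/12 = 859/12.
Numerically: ≈ 71.5833.
(This is only a lower bound; the true E[α(G)] may be larger.)

E[α(G)] ≥ 859/12 ≈ 71.5833.


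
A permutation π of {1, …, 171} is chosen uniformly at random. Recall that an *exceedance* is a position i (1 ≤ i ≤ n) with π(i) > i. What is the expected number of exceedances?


Write X = Σ_{i=1}^{171} X_i, where X_i = 1_{π(i) > i}.
For each fixed i, π(i) is uniform over {1, …, 171} (marginal of a uniform permutation), so P[π(i) > i] = (n − i)/n. Summing: Σ_{i=1}^{171} (n − i)/n = (0 + 1 + … + 170)/171 = 171(171 − 1)/(2·171) = (171 − 1)/2.
Hence E[X] = Σ_{i=1}^{171} (171 − i)/171 = 85 ≈ 85.000000.

E[X] = 85 = 85.000000.


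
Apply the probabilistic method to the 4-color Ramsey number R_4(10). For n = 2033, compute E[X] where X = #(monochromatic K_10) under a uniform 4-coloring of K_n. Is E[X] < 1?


E[X] = C(2033, 10) · 4^{1 − 45} = 325074373196988390113235240 · 4^{−44} = 325074373196988390113235240/309485009821345068724781056.
As a reduced fraction: E[X] = 40634296649623548764154405/38685626227668133590597632 ≈ 1.0504.
Is E[X] < 1? NO.
Since E[X] ≥ 1, the first-moment bound is inconclusive at n = 2033; it does NOT by itself certify R_4(10) > 2033.

E[X] = 40634296649623548764154405/38685626227668133590597632 ≈ 1.0504; E[X] ≥ 1; first-moment method inconclusive here.


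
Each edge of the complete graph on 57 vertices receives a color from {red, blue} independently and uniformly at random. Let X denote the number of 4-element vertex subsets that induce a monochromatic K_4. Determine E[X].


Let X = Σ_S X_S over the C(57, 4) = 395010 subsets S of size 4, where X_S = 1 if the K_4 on S is monochromatic.
For a fixed S, the K_4 on S has C(4, 2) = 6 edges. P[all 6 edges red] = (1/2)^6, and likewise for blue, so P[monochromatic] = 2·(1/2)^6 = 2^{1 − 6} = 1/32.
By linearity: E[X] = C(57, 4) · 2^{1 − 6} = 395010 · 1/32 = 197505/16.
Numerically: E[X] ≈ 12344.06250.

E[X] = C(57,4)·2^(1−C(4,2)) = 197505/16 ≈ 12344.06250.


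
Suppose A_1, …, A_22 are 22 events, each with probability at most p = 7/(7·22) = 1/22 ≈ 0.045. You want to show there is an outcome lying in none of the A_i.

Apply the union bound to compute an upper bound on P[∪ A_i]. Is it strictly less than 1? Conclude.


Union bound: P[∪_{i=1}^{22} A_i] ≤ Σ_i P[A_i] ≤ 22·p = 22·(1/22) = 1.
Numerically: 1 ≈ 1.000.
Is 1 < 1? NO.
Since the bound 1 is ≥ 1, the union bound is uninformative here; it does NOT by itself certify existence.

22·p = 1 ≈ 1.000; existence NOT certified by the union bound.


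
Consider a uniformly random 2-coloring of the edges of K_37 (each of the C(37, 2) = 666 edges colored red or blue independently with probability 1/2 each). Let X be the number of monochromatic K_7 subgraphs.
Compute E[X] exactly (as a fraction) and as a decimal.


Let X = Σ_S X_S over the C(37, 7) = 10295472 subsets S of size 7, where X_S = 1 if the K_7 on S is monochromatic.
For a fixed S, the K_7 on S has C(7, 2) = 21 edges. P[all 21 edges red] = (1/2)^21, and likewise for blue, so P[monochromatic] = 2·(1/2)^21 = 2^{1 − 21} = 1/1048576.
Summing: E[X] = C(37, 7) · 2^{1 − 21} = 10295472 · 1/1048576 = 643467/65536.
Numerically: E[X] ≈ 9.819.

E[X] = C(37,7)·2^(1−C(7,2)) = 643467/65536 ≈ 9.819.


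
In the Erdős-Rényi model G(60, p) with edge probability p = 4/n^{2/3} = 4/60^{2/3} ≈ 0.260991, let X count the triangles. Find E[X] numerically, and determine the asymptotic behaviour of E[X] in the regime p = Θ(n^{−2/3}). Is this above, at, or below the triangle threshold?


Number of potential triangles: C(60, 3) = 34220.
Each occurs with probability p³ ≈ (0.260991)³ ≈ 1.77777778e-02.
By linearity: E[X] = C(60, 3)·p³ ≈ 34220 · 1.77777778e-02 ≈ 608.355556.
Since α = 2/3 < 1, p = c/n^{2/3} ≫ 1/n is above the triangle threshold p ~ 1/n. Asymptotically E[X] ~ (c³/6)·n^{3(1−α)} = (4³/6)·n^{1} → ∞; triangles are abundant w.h.p.

E[X] ≈ 608.355556; in regime p = Θ(1/n^{2/3}) E[X] diverges (above the triangle threshold p ~ 1/n).


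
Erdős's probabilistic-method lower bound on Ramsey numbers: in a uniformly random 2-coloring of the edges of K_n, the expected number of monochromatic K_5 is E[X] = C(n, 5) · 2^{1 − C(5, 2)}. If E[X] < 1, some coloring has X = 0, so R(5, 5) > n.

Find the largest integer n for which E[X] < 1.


We need C(n, 5) · 2^{1 − 10} < 1, i.e. C(n, 5) < 2^{10 − 1} = 512.
Check values of n near the boundary:
  n = 8: C(8, 5) = 56; 56 < 512? YES
  n = 9: C(9, 5) = 126; 126 < 512? YES
  n = 10: C(10, 5) = 252; 252 < 512? YES
  n = 11: C(11, 5) = 462; 462 < 512? YES
  n = 12: C(12, 5) = 792; 792 < 512? NO
  n = 13: C(13, 5) = 1287; 1287 < 512? NO
  n = 14: C(14, 5) = 2002; 2002 < 512? NO
The largest n with C(n, 5) < 512 is n = 11 (where E[X] = 231/256 ≈ 0.902344). Hence R(5, 5) > 11, i.e. R(5, 5) ≥ 12.

Largest n = 11; hence R(5, 5) > 11.


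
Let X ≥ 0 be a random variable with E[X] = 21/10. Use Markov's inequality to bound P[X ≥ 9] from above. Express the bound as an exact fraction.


μ = E[X] = 21/10, a = 9.
Markov: P[X ≥ 9] ≤ μ/a = (21/10)/9 = 7/30.
Numerically: ≈ 0.2333.
(Since a = 9 > μ = 2.1000, the bound 7/30 is < 1 and informative.)

P[X ≥ 9] ≤ 7/30 ≈ 0.2333.


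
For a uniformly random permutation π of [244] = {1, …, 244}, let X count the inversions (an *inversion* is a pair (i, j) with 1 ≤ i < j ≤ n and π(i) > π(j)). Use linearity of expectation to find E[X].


Write X = Σ X_I over the C(244, 2) = 29646 pairs i < j, with X_I the indicator of one inversion.
There are 29646 indicators.
For each fixed pair i < j, the values π(i) and π(j) are two distinct elements of {1, …, 244} in uniformly random order; by symmetry P[π(i) > π(j)] = 1/2.
By linearity: E[X] = 29646 · (1/2) = C(244, 2) · (1/2) = 29646/2 = 14823 ≈ 14823.000.

E[X] = 14823 = 14823.000.


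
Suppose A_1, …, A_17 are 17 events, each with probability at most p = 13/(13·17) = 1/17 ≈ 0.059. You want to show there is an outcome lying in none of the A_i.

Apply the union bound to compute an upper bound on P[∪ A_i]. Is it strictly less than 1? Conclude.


Union bound: P[∪_{i=1}^{17} A_i] ≤ Σ_i P[A_i] ≤ 17·p = 17·(1/17) = 1.
Numerically: 1 ≈ 1.000.
Is 1 < 1? NO.
Since the bound 1 is ≥ 1, the union bound is uninformative here; it does NOT by itself certify existence.

17·p = 1 ≈ 1.000; existence NOT certified by the union bound.


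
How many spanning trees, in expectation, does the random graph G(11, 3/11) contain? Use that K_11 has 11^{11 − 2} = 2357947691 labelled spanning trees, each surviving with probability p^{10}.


K_11 has 11^{11 − 2} = 2357947691 labelled spanning trees.
For each such spanning tree H, let X_H = 1 if all 10 edges of H are present in G. Then P[X_H = 1] = p^{10} = (3/11)^{10} = 59049/25937424601.
By linearity: E[X] = Σ_H E[X_H] = 2357947691 · p^{10} = 2357947691 · 59049/25937424601 = 59049/11.
Numerically: E[X] ≈ 5368.09.

E[X] = 2357947691 · (3/11)^{10} = 59049/11 ≈ 5368.09.


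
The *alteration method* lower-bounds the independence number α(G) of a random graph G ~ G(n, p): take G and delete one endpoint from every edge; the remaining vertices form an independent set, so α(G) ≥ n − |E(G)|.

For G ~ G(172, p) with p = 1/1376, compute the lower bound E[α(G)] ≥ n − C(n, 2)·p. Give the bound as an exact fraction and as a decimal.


E[|E(G)|] = C(172, 2)·p = 14706 · (1/1376) = 171/16.
E[α(G)] ≥ n − E[|E(G)|] = 172 − 171/16 = 2581/16.
Numerically: ≈ 161.3125.
(This is only a lower bound; the true E[α(G)] may be larger.)

E[α(G)] ≥ 2581/16 ≈ 161.3125.


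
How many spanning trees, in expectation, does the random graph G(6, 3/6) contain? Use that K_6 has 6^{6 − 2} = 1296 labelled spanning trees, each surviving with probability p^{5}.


K_6 has 6^{6 − 2} = 1296 labelled spanning trees.
For each such spanning tree H, let X_H = 1 if all 5 edges of H are present in G. Then P[X_H = 1] = p^{5} = (1/2)^{5} = 1/32.
Summing the indicators: E[X] = Σ_H E[X_H] = 1296 · p^{5} = 1296 · 1/32 = 81/2.
Numerically: E[X] ≈ 40.5.

E[X] = 1296 · (1/2)^{5} = 81/2 ≈ 40.5.


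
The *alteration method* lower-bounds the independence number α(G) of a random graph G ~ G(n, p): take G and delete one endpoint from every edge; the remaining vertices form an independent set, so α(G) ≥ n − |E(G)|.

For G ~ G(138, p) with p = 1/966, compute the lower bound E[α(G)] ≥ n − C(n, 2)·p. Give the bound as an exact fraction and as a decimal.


E[|E(G)|] = C(138, 2)·p = 9453 · (1/966) = 137/14.
E[α(G)] ≥ n − E[|E(G)|] = 138 − 137/14 = 1795/14.
Numerically: ≈ 128.2143.
(This is only a lower bound; the true E[α(G)] may be larger.)

E[α(G)] ≥ 1795/14 ≈ 128.2143.


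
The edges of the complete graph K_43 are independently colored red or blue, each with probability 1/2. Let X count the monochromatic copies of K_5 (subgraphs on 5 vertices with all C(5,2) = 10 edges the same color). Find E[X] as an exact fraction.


Let X = Σ_S X_S over the C(43, 5) = 962598 subsets S of size 5, where X_S = 1 if the K_5 on S is monochromatic.
For a fixed S, the K_5 on S has C(5, 2) = 10 edges. P[all 10 edges red] = (1/2)^10, and likewise for blue, so P[monochromatic] = 2·(1/2)^10 = 2^{1 − 10} = 1/512.
By linearity: E[X] = C(43, 5) · 2^{1 − 10} = 962598 · 1/512 = 481299/256.
Numerically: E[X] ≈ 1880.074219.

E[X] = C(43,5)·2^(1−C(5,2)) = 481299/256 ≈ 1880.074219.


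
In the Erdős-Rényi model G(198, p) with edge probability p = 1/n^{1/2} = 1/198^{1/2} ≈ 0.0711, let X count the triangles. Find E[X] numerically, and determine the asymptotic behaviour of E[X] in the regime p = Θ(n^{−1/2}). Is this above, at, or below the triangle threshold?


Number of potential triangles: C(198, 3) = 1274196.
Each occurs with probability p³ ≈ (0.0711)³ ≈ 3.58924e-04.
By linearity: E[X] = C(198, 3)·p³ ≈ 1274196 · 3.58924e-04 ≈ 457.339.
Since α = 1/2 < 1, p = c/n^{1/2} ≫ 1/n is above the triangle threshold p ~ 1/n. Asymptotically E[X] ~ (c³/6)·n^{3(1−α)} = (1³/6)·n^{1.5} → ∞; triangles are abundant w.h.p.

E[X] ≈ 457.339; in regime p = Θ(1/n^{1/2}) E[X] diverges (above the triangle threshold p ~ 1/n).


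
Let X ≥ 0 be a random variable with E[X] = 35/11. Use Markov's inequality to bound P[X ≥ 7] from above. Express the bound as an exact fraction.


μ = E[X] = 35/11, a = 7.
Markov: P[X ≥ 7] ≤ μ/a = (35/11)/7 = 5/11.
Numerically: ≈ 0.455.
(Since a = 7 > μ = 3.182, the bound 5/11 is < 1 and informative.)

P[X ≥ 7] ≤ 5/11 ≈ 0.455.


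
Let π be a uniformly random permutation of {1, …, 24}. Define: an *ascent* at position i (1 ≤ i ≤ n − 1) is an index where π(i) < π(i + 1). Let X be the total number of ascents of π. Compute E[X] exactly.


Write X = Σ X_I over i = 1, …, 23, with X_I the indicator of one ascent.
There are 23 indicators.
For each fixed i, the pair (π(i), π(i+1)) is a uniformly random ordered pair of distinct values from {1, …, 24}; by symmetry P[π(i) < π(i+1)] = 1/2.
By linearity: E[X] = 23 · (1/2) = (24 − 1) · (1/2) = 23/2 ≈ 11.5000.

E[X] = 23/2 = 11.5000.


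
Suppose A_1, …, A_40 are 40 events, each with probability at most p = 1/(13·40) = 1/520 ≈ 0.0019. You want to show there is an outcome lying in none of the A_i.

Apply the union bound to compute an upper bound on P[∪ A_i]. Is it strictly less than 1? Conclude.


Union bound: P[∪_{i=1}^{40} A_i] ≤ Σ_i P[A_i] ≤ 40·p = 40·(1/520) = 1/13.
Numerically: 1/13 ≈ 0.0769.
Is 1/13 < 1? YES.
Since P[∪ A_i] ≤ 1/13 < 1, the complement has P[∩ A_i^c] ≥ 1 − 1/13 = 12/13 > 0, so some outcome avoids every A_i.

40·p = 1/13 ≈ 0.0769; existence CERTIFIED by the union bound.


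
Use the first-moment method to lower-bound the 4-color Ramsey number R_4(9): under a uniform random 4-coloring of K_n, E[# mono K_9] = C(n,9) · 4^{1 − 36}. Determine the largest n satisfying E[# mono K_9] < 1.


We need C(n, 9) · 4^{1 − 36} < 1, i.e. C(n, 9) < 4^{36 − 1} = 1180591620717411303424.
Check values of n near the boundary:
  n = 912: C(912, 9) = 1156095740032081475120; 1156095740032081475120 < 1180591620717411303424? YES
  n = 913: C(913, 9) = 1167605542753639808390; 1167605542753639808390 < 1180591620717411303424? YES
  n = 914: C(914, 9) = 1179217089587653905932; 1179217089587653905932 < 1180591620717411303424? YES
  n = 915: C(915, 9) = 1190931166636537885130; 1190931166636537885130 < 1180591620717411303424? NO
The largest n with C(n, 9) < 1180591620717411303424 is n = 914 (where E[X] = 294804272396913476483/295147905179352825856 ≈ 0.998836). Hence R_4(9) > 914, i.e. R_4(9) ≥ 915.

Largest n = 914; hence R_4(9) > 914.


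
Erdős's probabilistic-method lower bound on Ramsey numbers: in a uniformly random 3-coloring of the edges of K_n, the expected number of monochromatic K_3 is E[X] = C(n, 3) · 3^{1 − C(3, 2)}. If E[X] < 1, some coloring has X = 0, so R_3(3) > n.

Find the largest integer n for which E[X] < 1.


We need C(n, 3) · 3^{1 − 3} < 1, i.e. C(n, 3) < 3^{3 − 1} = 9.
Check values of n near the boundary:
  n = 3: C(3, 3) = 1; 1 < 9? YES
  n = 4: C(4, 3) = 4; 4 < 9? YES
  n = 5: C(5, 3) = 10; 10 < 9? NO
The largest n with C(n, 3) < 9 is n = 4 (where E[X] = 4/9 ≈ 0.444444). Hence R_3(3) > 4, i.e. R_3(3) ≥ 5.

Largest n = 4; hence R_3(3) > 4.


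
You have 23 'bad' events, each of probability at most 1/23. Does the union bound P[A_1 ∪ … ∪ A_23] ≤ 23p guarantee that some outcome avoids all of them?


Union bound: P[∪_{i=1}^{23} A_i] ≤ Σ_i P[A_i] ≤ 23·p = 23·(1/23) = 1.
Numerically: 1 ≈ 1.000000.
Is 1 < 1? NO.
Since the bound 1 is ≥ 1, the union bound is uninformative here; it does NOT by itself certify existence.

23·p = 1 ≈ 1.000000; existence NOT certified by the union bound.


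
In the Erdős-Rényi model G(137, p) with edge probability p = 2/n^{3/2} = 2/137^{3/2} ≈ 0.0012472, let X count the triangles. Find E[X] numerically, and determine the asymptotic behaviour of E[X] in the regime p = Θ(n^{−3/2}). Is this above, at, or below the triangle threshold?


Number of potential triangles: C(137, 3) = 419220.
Each occurs with probability p³ ≈ (0.0012472)³ ≈ 1.9402042e-09.
By linearity: E[X] = C(137, 3)·p³ ≈ 419220 · 1.9402042e-09 ≈ 0.00081.
Since α = 3/2 > 1, p = c/n^{3/2} = o(1/n) is below the triangle threshold p ~ 1/n. Asymptotically E[X] ~ (c³/6)·n^{3(1−α)} = (2³/6)·n^{-1.5} → 0, so by Markov's inequality G has no triangles w.h.p.

E[X] ≈ 0.00081; in regime p = Θ(1/n^{3/2}) E[X] tends to 0 (below the triangle threshold p ~ 1/n).


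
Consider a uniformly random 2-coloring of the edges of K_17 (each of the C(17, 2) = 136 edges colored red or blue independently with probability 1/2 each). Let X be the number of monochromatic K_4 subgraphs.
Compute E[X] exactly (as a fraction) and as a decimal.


Let X = Σ_S X_S over the C(17, 4) = 2380 subsets S of size 4, where X_S = 1 if the K_4 on S is monochromatic.
For a fixed S, the K_4 on S has C(4, 2) = 6 edges. P[all 6 edges red] = (1/2)^6, and likewise for blue, so P[monochromatic] = 2·(1/2)^6 = 2^{1 − 6} = 1/32.
By linearity: E[X] = C(17, 4) · 2^{1 − 6} = 2380 · 1/32 = 595/8.
Numerically: E[X] ≈ 74.375.

E[X] = C(17,4)·2^(1−C(4,2)) = 595/8 ≈ 74.375.


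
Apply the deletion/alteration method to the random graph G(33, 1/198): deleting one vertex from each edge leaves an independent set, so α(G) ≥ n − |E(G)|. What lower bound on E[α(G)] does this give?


E[|E(G)|] = C(33, 2)·p = 528 · (1/198) = 8/3.
E[α(G)] ≥ n − E[|E(G)|] = 33 − 8/3 = 91/3.
Numerically: ≈ 30.333.
(This is only a lower bound; the true E[α(G)] may be larger.)

E[α(G)] ≥ 91/3 ≈ 30.333.


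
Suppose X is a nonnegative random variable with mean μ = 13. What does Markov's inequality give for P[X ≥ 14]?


μ = E[X] = 13, a = 14.
Markov: P[X ≥ 14] ≤ μ/a = (13)/14 = 13/14.
Numerically: ≈ 0.9286.
(Since a = 14 > μ = 13.0000, the bound 13/14 is < 1 and informative.)

P[X ≥ 14] ≤ 13/14 ≈ 0.9286.


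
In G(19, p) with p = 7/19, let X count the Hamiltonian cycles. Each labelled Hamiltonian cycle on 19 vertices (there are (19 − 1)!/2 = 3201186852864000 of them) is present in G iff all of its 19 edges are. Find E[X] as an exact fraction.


K_19 has (19 − 1)!/2 = 3201186852864000 labelled Hamiltonian cycles.
For each such Hamiltonian cycle H, let X_H = 1 if all 19 edges of H are present in G. Then P[X_H = 1] = p^{19} = (7/19)^{19} = 11398895185373143/1978419655660313589123979.
By linearity of expectation: E[X] = Σ_H E[X_H] = 3201186852864000 · p^{19} = 3201186852864000 · 11398895185373143/1978419655660313589123979 = 36489993404591253525678231552000/1978419655660313589123979.
Numerically: E[X] ≈ 1.8444e+07.

E[X] = 3201186852864000 · (7/19)^{19} = 36489993404591253525678231552000/1978419655660313589123979 ≈ 1.8444e+07.


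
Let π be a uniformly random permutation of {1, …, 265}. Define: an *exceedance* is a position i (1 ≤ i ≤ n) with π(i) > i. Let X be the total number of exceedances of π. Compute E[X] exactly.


Write X = Σ_{i=1}^{265} X_i, where X_i = 1_{π(i) > i}.
For each fixed i, π(i) is uniform over {1, …, 265} (marginal of a uniform permutation), so P[π(i) > i] = (n − i)/n. Summing: Σ_{i=1}^{265} (n − i)/n = (0 + 1 + … + 264)/265 = 265(265 − 1)/(2·265) = (265 − 1)/2.
Hence E[X] = Σ_{i=1}^{265} (265 − i)/265 = 132 ≈ 132.00000.

E[X] = 132 = 132.00000.


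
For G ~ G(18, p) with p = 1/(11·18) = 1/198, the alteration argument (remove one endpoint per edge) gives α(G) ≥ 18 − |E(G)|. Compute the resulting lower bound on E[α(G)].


E[|E(G)|] = C(18, 2)·p = 153 · (1/198) = 17/22.
E[α(G)] ≥ n − E[|E(G)|] = 18 − 17/22 = 379/22.
Numerically: ≈ 17.227.
(This is only a lower bound; the true E[α(G)] may be larger.)

E[α(G)] ≥ 379/22 ≈ 17.227.


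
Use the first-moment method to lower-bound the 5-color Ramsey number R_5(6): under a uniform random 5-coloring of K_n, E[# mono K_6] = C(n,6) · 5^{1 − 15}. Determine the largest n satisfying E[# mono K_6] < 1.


We need C(n, 6) · 5^{1 − 15} < 1, i.e. C(n, 6) < 5^{15 − 1} = 6103515625.
Check values of n near the boundary:
  n = 124: C(124, 6) = 4465475476; 4465475476 < 6103515625? YES
  n = 125: C(125, 6) = 4690625500; 4690625500 < 6103515625? YES
  n = 126: C(126, 6) = 4925156775; 4925156775 < 6103515625? YES
  n = 127: C(127, 6) = 5169379425; 5169379425 < 6103515625? YES
  n = 128: C(128, 6) = 5423611200; 5423611200 < 6103515625? YES
  n = 129: C(129, 6) = 5688177600; 5688177600 < 6103515625? YES
  n = 130: C(130, 6) = 5963412000; 5963412000 < 6103515625? YES
  n = 131: C(131, 6) = 6249655776; 6249655776 < 6103515625? NO
The largest n with C(n, 6) < 6103515625 is n = 130 (where E[X] = 47707296/48828125 ≈ 0.97705). Hence R_5(6) > 130, i.e. R_5(6) ≥ 131.

Largest n = 130; hence R_5(6) > 130.


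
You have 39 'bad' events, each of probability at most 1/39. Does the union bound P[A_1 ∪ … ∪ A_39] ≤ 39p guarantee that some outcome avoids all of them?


Union bound: P[∪_{i=1}^{39} A_i] ≤ Σ_i P[A_i] ≤ 39·p = 39·(1/39) = 1.
Numerically: 1 ≈ 1.0000000.
Is 1 < 1? NO.
Since the bound 1 is ≥ 1, the union bound is uninformative here; it does NOT by itself certify existence.

39·p = 1 ≈ 1.0000000; existence NOT certified by the union bound.


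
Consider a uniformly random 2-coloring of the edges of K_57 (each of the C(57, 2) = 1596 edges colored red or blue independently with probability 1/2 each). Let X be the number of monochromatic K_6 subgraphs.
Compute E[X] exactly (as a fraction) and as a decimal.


Let X = Σ_S X_S over the C(57, 6) = 36288252 subsets S of size 6, where X_S = 1 if the K_6 on S is monochromatic.
For a fixed S, the K_6 on S has C(6, 2) = 15 edges. P[all 15 edges red] = (1/2)^15, and likewise for blue, so P[monochromatic] = 2·(1/2)^15 = 2^{1 − 15} = 1/16384.
Summing: E[X] = C(57, 6) · 2^{1 − 15} = 36288252 · 1/16384 = 9072063/4096.
Numerically: E[X] ≈ 2214.85913.

E[X] = C(57,6)·2^(1−C(6,2)) = 9072063/4096 ≈ 2214.85913.


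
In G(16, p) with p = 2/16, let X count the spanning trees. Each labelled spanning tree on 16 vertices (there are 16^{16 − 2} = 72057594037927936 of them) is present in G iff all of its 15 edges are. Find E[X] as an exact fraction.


K_16 has 16^{16 − 2} = 72057594037927936 labelled spanning trees.
For each such spanning tree H, let X_H = 1 if all 15 edges of H are present in G. Then P[X_H = 1] = p^{15} = (1/8)^{15} = 1/35184372088832.
Summing the indicators: E[X] = Σ_H E[X_H] = 72057594037927936 · p^{15} = 72057594037927936 · 1/35184372088832 = 2048.
Numerically: E[X] ≈ 2048.

E[X] = 72057594037927936 · (1/8)^{15} = 2048 ≈ 2048.


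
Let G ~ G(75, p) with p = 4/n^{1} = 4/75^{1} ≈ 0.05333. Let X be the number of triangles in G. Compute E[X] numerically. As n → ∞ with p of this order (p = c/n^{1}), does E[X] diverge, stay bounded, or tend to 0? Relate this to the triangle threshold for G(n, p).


Number of potential triangles: C(75, 3) = 67525.
Each occurs with probability p³ ≈ (0.05333)³ ≈ 1.517037e-04.
By linearity: E[X] = C(75, 3)·p³ ≈ 67525 · 1.517037e-04 ≈ 10.2438.
Here α = 1, so p = 4/n is exactly at the triangle threshold p ~ 1/n. Asymptotically E[X] → c³/6 = 4³/6 = 32/3 ≈ 10.6667, a bounded constant. In this regime the triangle count is asymptotically Poisson(c³/6).

E[X] ≈ 10.2438; in regime p = Θ(1/n^{1}) E[X] stays bounded (at the triangle threshold p ~ 1/n).


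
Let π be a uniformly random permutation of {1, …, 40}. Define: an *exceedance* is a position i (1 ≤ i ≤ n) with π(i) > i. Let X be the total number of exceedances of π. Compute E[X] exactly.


Write X = Σ_{i=1}^{40} X_i, where X_i = 1_{π(i) > i}.
For each fixed i, π(i) is uniform over {1, …, 40} (marginal of a uniform permutation), so P[π(i) > i] = (n − i)/n. Summing: Σ_{i=1}^{40} (n − i)/n = (0 + 1 + … + 39)/40 = 40(40 − 1)/(2·40) = (40 − 1)/2.
Hence E[X] = Σ_{i=1}^{40} (40 − i)/40 = 39/2 ≈ 19.500.

E[X] = 39/2 = 19.500.


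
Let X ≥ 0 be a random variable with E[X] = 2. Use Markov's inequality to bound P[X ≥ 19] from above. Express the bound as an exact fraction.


μ = E[X] = 2, a = 19.
Markov: P[X ≥ 19] ≤ μ/a = (2)/19 = 2/19.
Numerically: ≈ 0.10526.
(Since a = 19 > μ = 2.00000, the bound 2/19 is < 1 and informative.)

P[X ≥ 19] ≤ 2/19 ≈ 0.10526.


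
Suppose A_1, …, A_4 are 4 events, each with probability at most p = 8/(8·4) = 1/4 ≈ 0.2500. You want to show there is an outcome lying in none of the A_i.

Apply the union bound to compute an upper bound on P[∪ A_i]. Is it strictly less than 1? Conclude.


Union bound: P[∪_{i=1}^{4} A_i] ≤ Σ_i P[A_i] ≤ 4·p = 4·(1/4) = 1.
Numerically: 1 ≈ 1.0000.
Is 1 < 1? NO.
Since the bound 1 is ≥ 1, the union bound is uninformative here; it does NOT by itself certify existence.

4·p = 1 ≈ 1.0000; existence NOT certified by the union bound.


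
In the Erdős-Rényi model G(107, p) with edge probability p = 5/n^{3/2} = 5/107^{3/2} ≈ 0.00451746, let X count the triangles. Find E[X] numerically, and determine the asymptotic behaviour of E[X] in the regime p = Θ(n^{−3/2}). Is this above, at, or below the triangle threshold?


Number of potential triangles: C(107, 3) = 198485.
Each occurs with probability p³ ≈ (0.00451746)³ ≈ 9.21898299e-08.
By linearity: E[X] = C(107, 3)·p³ ≈ 198485 · 9.21898299e-08 ≈ 0.018298.
Since α = 3/2 > 1, p = c/n^{3/2} = o(1/n) is below the triangle threshold p ~ 1/n. Asymptotically E[X] ~ (c³/6)·n^{3(1−α)} = (5³/6)·n^{-1.5} → 0, so by Markov's inequality G has no triangles w.h.p.

E[X] ≈ 0.018298; in regime p = Θ(1/n^{3/2}) E[X] tends to 0 (below the triangle threshold p ~ 1/n).


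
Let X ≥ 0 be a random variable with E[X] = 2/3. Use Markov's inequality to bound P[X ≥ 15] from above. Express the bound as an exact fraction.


μ = E[X] = 2/3, a = 15.
Markov: P[X ≥ 15] ≤ μ/a = (2/3)/15 = 2/45.
Numerically: ≈ 0.044444.
(Since a = 15 > μ = 0.666667, the bound 2/45 is < 1 and informative.)

P[X ≥ 15] ≤ 2/45 ≈ 0.044444.


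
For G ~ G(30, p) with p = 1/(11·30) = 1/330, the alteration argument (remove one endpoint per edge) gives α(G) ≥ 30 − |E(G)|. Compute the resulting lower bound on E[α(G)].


E[|E(G)|] = C(30, 2)·p = 435 · (1/330) = 29/22.
E[α(G)] ≥ n − E[|E(G)|] = 30 − 29/22 = 631/22.
Numerically: ≈ 28.682.
(This is only a lower bound; the true E[α(G)] may be larger.)

E[α(G)] ≥ 631/22 ≈ 28.682.


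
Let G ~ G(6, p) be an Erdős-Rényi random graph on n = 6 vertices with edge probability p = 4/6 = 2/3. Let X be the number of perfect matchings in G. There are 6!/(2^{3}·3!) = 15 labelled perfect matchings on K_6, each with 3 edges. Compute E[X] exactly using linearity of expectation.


K_6 has 6!/(2^{3}·3!) = 15 labelled perfect matchings.
For each such perfect matching H, let X_H = 1 if all 3 edges of H are present in G. Then P[X_H = 1] = p^{3} = (2/3)^{3} = 8/27.
Summing the indicators: E[X] = Σ_H E[X_H] = 15 · p^{3} = 15 · 8/27 = 40/9.
Numerically: E[X] ≈ 4.444.

E[X] = 15 · (2/3)^{3} = 40/9 ≈ 4.444.


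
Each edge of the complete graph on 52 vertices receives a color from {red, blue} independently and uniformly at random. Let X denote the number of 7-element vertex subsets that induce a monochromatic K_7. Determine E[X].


Let X = Σ_S X_S over the C(52, 7) = 133784560 subsets S of size 7, where X_S = 1 if the K_7 on S is monochromatic.
For a fixed S, the K_7 on S has C(7, 2) = 21 edges. P[all 21 edges red] = (1/2)^21, and likewise for blue, so P[monochromatic] = 2·(1/2)^21 = 2^{1 − 21} = 1/1048576.
Summing: E[X] = C(52, 7) · 2^{1 − 21} = 133784560 · 1/1048576 = 8361535/65536.
Numerically: E[X] ≈ 127.587.

E[X] = C(52,7)·2^(1−C(7,2)) = 8361535/65536 ≈ 127.587.


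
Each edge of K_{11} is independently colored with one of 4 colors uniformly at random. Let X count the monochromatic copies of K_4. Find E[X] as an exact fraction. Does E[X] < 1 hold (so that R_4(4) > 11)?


E[X] = C(11, 4) · 4^{1 − 6} = 330 · 4^{−5} = 330/1024.
As a reduced fraction: E[X] = 165/512 ≈ 0.32227.
Is E[X] < 1? YES.
Since E[X] < 1, there exists a 4-coloring of K_{11} with no monochromatic K_4; hence R_4(4) > 11.

E[X] = 165/512 ≈ 0.32227; E[X] < 1, so R_4(4) > 11.


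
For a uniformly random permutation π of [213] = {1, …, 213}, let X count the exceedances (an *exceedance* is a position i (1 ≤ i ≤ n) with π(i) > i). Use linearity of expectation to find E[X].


Write X = Σ_{i=1}^{213} X_i, where X_i = 1_{π(i) > i}.
For each fixed i, π(i) is uniform over {1, …, 213} (marginal of a uniform permutation), so P[π(i) > i] = (n − i)/n. Summing: Σ_{i=1}^{213} (n − i)/n = (0 + 1 + … + 212)/213 = 213(213 − 1)/(2·213) = (213 − 1)/2.
Hence E[X] = Σ_{i=1}^{213} (213 − i)/213 = 106 ≈ 106.0000.

E[X] = 106 = 106.0000.


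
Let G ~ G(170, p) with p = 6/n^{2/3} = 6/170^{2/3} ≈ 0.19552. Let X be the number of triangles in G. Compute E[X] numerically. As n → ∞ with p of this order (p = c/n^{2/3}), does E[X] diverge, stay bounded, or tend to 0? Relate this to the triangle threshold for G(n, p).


Number of potential triangles: C(170, 3) = 804440.
Each occurs with probability p³ ≈ (0.19552)³ ≈ 7.4740484e-03.
By linearity: E[X] = C(170, 3)·p³ ≈ 804440 · 7.4740484e-03 ≈ 6012.42353.
Since α = 2/3 < 1, p = c/n^{2/3} ≫ 1/n is above the triangle threshold p ~ 1/n. Asymptotically E[X] ~ (c³/6)·n^{3(1−α)} = (6³/6)·n^{1} → ∞; triangles are abundant w.h.p.

E[X] ≈ 6012.42353; in regime p = Θ(1/n^{2/3}) E[X] diverges (above the triangle threshold p ~ 1/n).


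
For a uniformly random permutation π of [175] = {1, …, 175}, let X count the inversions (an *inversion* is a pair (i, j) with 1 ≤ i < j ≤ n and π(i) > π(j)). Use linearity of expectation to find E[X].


Write X = Σ X_I over the C(175, 2) = 15225 pairs i < j, with X_I the indicator of one inversion.
There are 15225 indicators.
For each fixed pair i < j, the values π(i) and π(j) are two distinct elements of {1, …, 175} in uniformly random order; by symmetry P[π(i) > π(j)] = 1/2.
By linearity: E[X] = 15225 · (1/2) = C(175, 2) · (1/2) = 15225/2 = 15225/2 ≈ 7612.50000.

E[X] = 15225/2 = 7612.50000.


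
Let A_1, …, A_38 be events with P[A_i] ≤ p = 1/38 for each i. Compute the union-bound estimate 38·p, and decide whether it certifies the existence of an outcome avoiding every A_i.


Union bound: P[∪_{i=1}^{38} A_i] ≤ Σ_i P[A_i] ≤ 38·p = 38·(1/38) = 1.
Numerically: 1 ≈ 1.000000.
Is 1 < 1? NO.
Since the bound 1 is ≥ 1, the union bound is uninformative here; it does NOT by itself certify existence.

38·p = 1 ≈ 1.000000; existence NOT certified by the union bound.


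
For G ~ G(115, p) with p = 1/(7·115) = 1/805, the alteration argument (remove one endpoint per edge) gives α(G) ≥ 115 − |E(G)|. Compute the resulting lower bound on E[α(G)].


E[|E(G)|] = C(115, 2)·p = 6555 · (1/805) = 57/7.
E[α(G)] ≥ n − E[|E(G)|] = 115 − 57/7 = 748/7.
Numerically: ≈ 106.85714.
(This is only a lower bound; the true E[α(G)] may be larger.)

E[α(G)] ≥ 748/7 ≈ 106.85714.


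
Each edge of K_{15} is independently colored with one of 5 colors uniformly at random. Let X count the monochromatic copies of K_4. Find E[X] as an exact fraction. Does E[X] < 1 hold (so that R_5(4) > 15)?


E[X] = C(15, 4) · 5^{1 − 6} = 1365 · 5^{−5} = 1365/3125.
As a reduced fraction: E[X] = 273/625 ≈ 0.437.
Is E[X] < 1? YES.
Since E[X] < 1, there exists a 5-coloring of K_{15} with no monochromatic K_4; hence R_5(4) > 15.

E[X] = 273/625 ≈ 0.437; E[X] < 1, so R_5(4) > 15.


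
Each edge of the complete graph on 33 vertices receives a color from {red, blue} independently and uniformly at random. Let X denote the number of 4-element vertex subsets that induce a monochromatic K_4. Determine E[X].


Let X = Σ_S X_S over the C(33, 4) = 40920 subsets S of size 4, where X_S = 1 if the K_4 on S is monochromatic.
For a fixed S, the K_4 on S has C(4, 2) = 6 edges. P[all 6 edges red] = (1/2)^6, and likewise for blue, so P[monochromatic] = 2·(1/2)^6 = 2^{1 − 6} = 1/32.
By linearity: E[X] = C(33, 4) · 2^{1 − 6} = 40920 · 1/32 = 5115/4.
Numerically: E[X] ≈ 1278.750000.

E[X] = C(33,4)·2^(1−C(4,2)) = 5115/4 ≈ 1278.750000.
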